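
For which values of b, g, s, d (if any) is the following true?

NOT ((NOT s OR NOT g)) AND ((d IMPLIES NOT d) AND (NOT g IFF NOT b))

b: True, g: True, s: True, d: False

  NOT ((NOT s OR NOT g)) = True
    NOT s OR NOT g = False
      NOT s = False
      NOT g = False
  (d IMPLIES NOT d) AND (NOT g IFF NOT b) = True
    d IMPLIES NOT d = True
      NOT d = True
    NOT g IFF NOT b = True
      NOT g = False
      NOT b = False
Both conjuncts True, so the formula holds.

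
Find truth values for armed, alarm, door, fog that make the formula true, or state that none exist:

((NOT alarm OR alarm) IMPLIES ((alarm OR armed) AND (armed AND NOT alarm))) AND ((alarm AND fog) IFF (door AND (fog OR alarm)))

armed = True, alarm = False, door = False, fog = True

  (NOT alarm OR alarm) IMPLIES ((alarm OR armed) AND (armed AND NOT alarm)) = True
    NOT alarm OR alarm = True
      NOT alarm = True
    (alarm OR armed) AND (armed AND NOT alarm) = True
      alarm OR armed = True
      armed AND NOT alarm = True
        NOT alarm = True
  (alarm AND fog) IFF (door AND (fog OR alarm)) = True
    alarm AND fog = False
    door AND (fog OR alarm) = False
      fog OR alarm = True
Both conjuncts True, so the formula holds.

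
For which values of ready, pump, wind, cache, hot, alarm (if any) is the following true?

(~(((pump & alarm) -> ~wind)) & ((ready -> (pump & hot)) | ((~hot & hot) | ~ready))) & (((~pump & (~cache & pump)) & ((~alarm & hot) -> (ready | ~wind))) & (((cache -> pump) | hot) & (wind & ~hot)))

Case pump = True: the conjunct ~pump is False.
Case pump = False: the conjunct ~(((pump & alarm) -> ~wind)) becomes ~((False -> ~wind)) = False.
Both cases fail — unsatisfiable.

Unsatisfiable — no assignment works.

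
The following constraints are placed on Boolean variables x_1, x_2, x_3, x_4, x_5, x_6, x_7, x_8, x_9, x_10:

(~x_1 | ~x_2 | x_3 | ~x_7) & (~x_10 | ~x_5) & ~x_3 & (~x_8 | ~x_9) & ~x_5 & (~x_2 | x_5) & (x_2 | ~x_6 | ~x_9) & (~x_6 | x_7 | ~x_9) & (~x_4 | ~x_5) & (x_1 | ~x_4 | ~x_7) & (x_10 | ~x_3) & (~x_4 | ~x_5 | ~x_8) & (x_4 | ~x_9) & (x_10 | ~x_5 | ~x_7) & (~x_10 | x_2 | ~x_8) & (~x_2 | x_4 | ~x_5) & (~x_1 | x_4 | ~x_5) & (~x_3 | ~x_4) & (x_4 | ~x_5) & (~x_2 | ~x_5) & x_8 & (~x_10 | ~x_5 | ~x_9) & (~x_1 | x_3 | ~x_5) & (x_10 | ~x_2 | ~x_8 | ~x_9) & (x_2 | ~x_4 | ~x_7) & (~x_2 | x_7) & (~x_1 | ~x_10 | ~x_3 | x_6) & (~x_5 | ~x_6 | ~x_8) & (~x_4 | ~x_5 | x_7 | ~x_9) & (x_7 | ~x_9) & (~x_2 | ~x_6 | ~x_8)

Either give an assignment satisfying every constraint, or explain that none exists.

x_1 = True, x_2 = False, x_3 = False, x_4 = True, x_5 = False, x_6 = False, x_7 = False, x_8 = True, x_9 = False, x_10 = False

Unit clause (~x_3) forces x_3 = False.
Unit clause (~x_5) forces x_5 = False.
In (~x_2 | x_5) only ~x_2 is left, so x_2 = False.
Unit clause (x_8) forces x_8 = True.
In (~x_8 | ~x_9) only ~x_9 is left, so x_9 = False.
In (~x_10 | x_2 | ~x_8) only ~x_10 is left, so x_10 = False.
Set x_1 = True.
Set x_4 = True.
  then (x_2 | ~x_4 | ~x_7) forces x_7 = False.
Set x_6 = False.
All clauses satisfied.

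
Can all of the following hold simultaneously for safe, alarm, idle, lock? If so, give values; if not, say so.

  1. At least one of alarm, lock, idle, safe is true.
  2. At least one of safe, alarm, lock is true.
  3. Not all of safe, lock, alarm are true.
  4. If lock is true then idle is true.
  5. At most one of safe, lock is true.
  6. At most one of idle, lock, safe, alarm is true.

safe=F; alarm=T; idle=F; lock=F

  (1) {alarm, lock, idle, safe}: 1 true — at least one ✓
  (2) {safe, alarm, lock}: 1 true — at least one ✓
  (3) {safe, lock, alarm}: 1/3 true — not all ✓
  (4) lock=F ⇒ idle: vacuous ✓
  (5) {safe, lock}: 0 true — at most one ✓
  (6) {idle, lock, safe, alarm}: 1 true — at most one ✓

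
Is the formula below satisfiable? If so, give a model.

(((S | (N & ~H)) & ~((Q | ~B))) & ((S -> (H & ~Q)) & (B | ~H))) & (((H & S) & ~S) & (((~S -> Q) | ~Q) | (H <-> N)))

Unsatisfiable

Case S = True: the conjunct ~S is False.
Case S = False: the conjunct S is False.
Both cases fail — unsatisfiable.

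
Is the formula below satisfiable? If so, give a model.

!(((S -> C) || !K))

C = False, K = True, S = True

  !(((S -> C) || !K)) = True
    (S -> C) || !K = False
      S -> C = False
      !K = False
The formula evaluates to True.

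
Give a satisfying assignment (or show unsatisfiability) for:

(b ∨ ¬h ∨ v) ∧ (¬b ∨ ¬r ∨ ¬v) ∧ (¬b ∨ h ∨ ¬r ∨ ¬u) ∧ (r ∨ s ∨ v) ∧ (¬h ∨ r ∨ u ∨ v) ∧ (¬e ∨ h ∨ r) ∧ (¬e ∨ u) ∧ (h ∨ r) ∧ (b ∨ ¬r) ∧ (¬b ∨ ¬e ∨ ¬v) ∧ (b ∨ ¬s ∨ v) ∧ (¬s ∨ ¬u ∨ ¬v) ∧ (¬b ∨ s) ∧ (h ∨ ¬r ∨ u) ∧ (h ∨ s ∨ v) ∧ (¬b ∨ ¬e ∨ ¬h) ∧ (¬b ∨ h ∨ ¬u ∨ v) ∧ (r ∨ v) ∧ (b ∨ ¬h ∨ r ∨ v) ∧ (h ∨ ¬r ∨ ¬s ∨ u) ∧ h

Unit clause (h) forces h = True.
Set e = True.
  then (¬e ∨ u) forces u = True.
  then (¬b ∨ ¬e ∨ ¬h) forces b = False.
  then (b ∨ ¬h ∨ v) forces v = True.
  then (b ∨ ¬r) forces r = False.
  then (¬s ∨ ¬u ∨ ¬v) forces s = False.
All clauses satisfied.

e: True; r: False; u: True; h: True; s: False; v: True; b: False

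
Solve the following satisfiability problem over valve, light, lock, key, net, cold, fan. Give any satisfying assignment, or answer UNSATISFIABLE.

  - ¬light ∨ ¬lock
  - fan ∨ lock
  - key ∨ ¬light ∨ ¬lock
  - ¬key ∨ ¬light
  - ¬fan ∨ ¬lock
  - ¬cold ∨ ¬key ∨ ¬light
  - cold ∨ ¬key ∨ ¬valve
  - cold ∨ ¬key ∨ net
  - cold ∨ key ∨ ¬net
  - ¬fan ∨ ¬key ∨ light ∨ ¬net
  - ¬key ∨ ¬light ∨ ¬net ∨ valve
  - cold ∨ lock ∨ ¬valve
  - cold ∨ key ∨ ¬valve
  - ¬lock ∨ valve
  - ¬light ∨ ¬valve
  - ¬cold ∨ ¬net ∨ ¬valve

valve: False; light: True; lock: False; key: False; net: False; cold: True; fan: True

Set valve = False.
  then (¬lock ∨ valve) forces lock = False.
  then (fan ∨ lock) forces fan = True.
Set light = True.
  then (¬key ∨ ¬light) forces key = False.
Set net = False.
Set cold = True.
All clauses satisfied.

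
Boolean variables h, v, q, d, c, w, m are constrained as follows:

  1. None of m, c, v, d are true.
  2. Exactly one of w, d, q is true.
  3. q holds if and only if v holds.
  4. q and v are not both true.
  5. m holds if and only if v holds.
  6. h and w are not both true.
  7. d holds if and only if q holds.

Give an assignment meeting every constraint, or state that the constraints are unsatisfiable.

h = False; v = False; q = False; d = False; c = False; w = True; m = False

  (1) {m, c, v, d}: 0 true — none ✓
  (2) {w, d, q}: 1 true — exactly one ✓
  (3) q=F, v=F — same ✓
  (4) q=F, v=F — not both ✓
  (5) m=F, v=F — same ✓
  (6) h=F, w=T — not both ✓
  (7) d=F, q=F — same ✓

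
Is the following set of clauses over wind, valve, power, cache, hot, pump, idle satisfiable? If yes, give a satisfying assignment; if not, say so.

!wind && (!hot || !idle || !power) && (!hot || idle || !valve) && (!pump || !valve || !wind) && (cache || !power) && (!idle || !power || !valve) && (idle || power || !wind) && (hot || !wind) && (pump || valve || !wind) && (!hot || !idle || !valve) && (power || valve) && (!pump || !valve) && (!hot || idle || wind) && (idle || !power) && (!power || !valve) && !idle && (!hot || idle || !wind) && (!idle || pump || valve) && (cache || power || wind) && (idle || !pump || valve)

Unit clause (!wind) forces wind = False.
Unit clause (!idle) forces idle = False.
In (!hot || idle || wind) only !hot is left, so hot = False.
In (idle || !power) only !power is left, so power = False.
In (cache || power || wind) only cache is left, so cache = True.
In (power || valve) only valve is left, so valve = True.
In (!pump || !valve) only !pump is left, so pump = False.
All clauses satisfied.

wind = False, valve = True, power = False, cache = True, hot = False, pump = False, idle = False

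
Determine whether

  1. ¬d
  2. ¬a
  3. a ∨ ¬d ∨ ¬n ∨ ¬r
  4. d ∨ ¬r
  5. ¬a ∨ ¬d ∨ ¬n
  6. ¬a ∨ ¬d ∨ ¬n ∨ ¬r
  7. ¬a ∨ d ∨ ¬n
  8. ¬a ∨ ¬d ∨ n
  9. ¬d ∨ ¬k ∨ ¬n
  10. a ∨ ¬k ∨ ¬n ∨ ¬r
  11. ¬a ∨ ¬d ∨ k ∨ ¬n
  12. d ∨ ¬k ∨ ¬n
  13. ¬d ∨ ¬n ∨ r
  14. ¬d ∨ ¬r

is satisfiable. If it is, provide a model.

d=F, a=F, n=F, r=F, k=T

Unit clause (¬d) forces d = False.
Unit clause (¬a) forces a = False.
In (d ∨ ¬r) only ¬r is left, so r = False.
Set n = False.
Set k = True.
All clauses satisfied.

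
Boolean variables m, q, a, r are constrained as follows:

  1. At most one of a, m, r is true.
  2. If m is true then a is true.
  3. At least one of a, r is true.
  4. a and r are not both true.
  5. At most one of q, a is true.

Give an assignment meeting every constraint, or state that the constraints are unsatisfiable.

m=F, q=T, a=F, r=T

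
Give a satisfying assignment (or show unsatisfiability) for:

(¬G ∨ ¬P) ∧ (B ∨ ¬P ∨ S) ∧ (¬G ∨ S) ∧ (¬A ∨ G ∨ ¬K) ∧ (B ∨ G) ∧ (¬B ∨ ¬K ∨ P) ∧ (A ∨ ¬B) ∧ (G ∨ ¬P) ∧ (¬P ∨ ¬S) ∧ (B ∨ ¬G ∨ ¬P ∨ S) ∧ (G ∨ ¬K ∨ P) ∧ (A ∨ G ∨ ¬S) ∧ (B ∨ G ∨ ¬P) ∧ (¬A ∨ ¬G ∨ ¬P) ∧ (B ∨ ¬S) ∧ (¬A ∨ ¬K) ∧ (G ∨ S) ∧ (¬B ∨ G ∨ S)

S = True, A = True, P = False, G = False, B = True, K = False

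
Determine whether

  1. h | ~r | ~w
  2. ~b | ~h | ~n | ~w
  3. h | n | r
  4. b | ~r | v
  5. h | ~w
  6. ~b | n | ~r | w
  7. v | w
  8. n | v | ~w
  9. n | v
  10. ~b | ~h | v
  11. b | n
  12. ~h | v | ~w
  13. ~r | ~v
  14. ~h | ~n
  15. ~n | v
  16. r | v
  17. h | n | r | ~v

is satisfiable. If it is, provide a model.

Try r = True:
  (~r | ~v) forces v = False.
  (b | ~r | v) forces b = True.
  (v | w) forces w = True.
  (h | ~r | ~w) forces h = True.
  clause (~b | ~h | v) is falsified — backtrack.
So r = False.
  then (r | v) forces v = True.
Set b = False.
  then (b | n) forces n = True.
  then (~h | ~n) forces h = False.
  then (h | ~w) forces w = False.
All clauses satisfied.

r=F, v=T, b=F, n=T, w=F, h=F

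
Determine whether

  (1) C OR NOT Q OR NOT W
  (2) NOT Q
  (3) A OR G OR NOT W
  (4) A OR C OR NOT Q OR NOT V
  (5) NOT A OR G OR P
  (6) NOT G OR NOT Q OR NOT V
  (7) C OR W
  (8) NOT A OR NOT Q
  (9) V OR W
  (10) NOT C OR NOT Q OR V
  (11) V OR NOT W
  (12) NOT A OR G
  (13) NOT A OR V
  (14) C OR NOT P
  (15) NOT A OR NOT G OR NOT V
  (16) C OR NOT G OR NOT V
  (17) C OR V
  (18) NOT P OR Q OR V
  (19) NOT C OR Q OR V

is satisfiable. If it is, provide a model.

W = True, V = True, C = True, P = True, G = True, A = False, Q = False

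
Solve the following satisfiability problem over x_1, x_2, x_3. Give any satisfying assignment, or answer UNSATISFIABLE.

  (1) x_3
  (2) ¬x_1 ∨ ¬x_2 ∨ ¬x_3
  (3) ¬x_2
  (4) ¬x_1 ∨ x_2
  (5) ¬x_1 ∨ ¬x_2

Unit clause (x_3) forces x_3 = True.
Unit clause (¬x_2) forces x_2 = False.
In (¬x_1 ∨ x_2) only ¬x_1 is left, so x_1 = False.
Check each clause:
  (x_3): x_3 holds.
  (¬x_1 ∨ ¬x_2 ∨ ¬x_3): ¬x_1 holds.
  (¬x_2): ¬x_2 holds.
  (¬x_1 ∨ x_2): ¬x_1 holds.
  (¬x_1 ∨ ¬x_2): ¬x_1 holds.
All clauses satisfied.

x_1 = False; x_2 = False; x_3 = True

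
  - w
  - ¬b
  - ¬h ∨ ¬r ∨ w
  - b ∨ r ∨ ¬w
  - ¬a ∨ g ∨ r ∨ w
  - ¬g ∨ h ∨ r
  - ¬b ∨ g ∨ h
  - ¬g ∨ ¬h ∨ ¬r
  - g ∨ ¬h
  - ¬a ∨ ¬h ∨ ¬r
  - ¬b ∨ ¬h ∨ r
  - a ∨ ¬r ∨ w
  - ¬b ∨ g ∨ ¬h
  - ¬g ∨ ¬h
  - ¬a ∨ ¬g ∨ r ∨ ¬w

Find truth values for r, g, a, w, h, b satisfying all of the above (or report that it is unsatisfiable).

r=T, g=F, a=F, w=T, h=F, b=F

Unit clause (w) forces w = True.
Unit clause (¬b) forces b = False.
In (b ∨ r ∨ ¬w) only r is left, so r = True.
Set g = False.
  then (g ∨ ¬h) forces h = False.
Set a = False.
All clauses satisfied.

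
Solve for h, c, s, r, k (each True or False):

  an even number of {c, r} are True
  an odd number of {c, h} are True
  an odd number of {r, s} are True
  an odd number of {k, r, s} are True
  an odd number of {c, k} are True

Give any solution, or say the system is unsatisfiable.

h: False, c: True, s: False, r: True, k: False

{c, r}: 2 true → even ✓
{c, h}: 1 true → odd ✓
{r, s}: 1 true → odd ✓
{k, r, s}: 1 true → odd ✓
{c, k}: 1 true → odd ✓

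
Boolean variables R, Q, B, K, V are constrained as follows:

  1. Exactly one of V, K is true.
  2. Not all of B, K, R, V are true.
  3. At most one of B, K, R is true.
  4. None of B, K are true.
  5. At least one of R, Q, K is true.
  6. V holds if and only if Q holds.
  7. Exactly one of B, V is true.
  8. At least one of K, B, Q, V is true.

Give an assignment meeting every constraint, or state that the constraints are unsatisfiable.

R=F, Q=T, B=F, K=F, V=T

  (1) {V, K}: 1 true — exactly one ✓
  (2) {B, K, R, V}: 1/4 true — not all ✓
  (3) {B, K, R}: 0 true — at most one ✓
  (4) {B, K}: 0 true — none ✓
  (5) {R, Q, K}: 1 true — at least one ✓
  (6) V=T, Q=T — same ✓
  (7) {B, V}: 1 true — exactly one ✓
  (8) {K, B, Q, V}: 2 true — at least one ✓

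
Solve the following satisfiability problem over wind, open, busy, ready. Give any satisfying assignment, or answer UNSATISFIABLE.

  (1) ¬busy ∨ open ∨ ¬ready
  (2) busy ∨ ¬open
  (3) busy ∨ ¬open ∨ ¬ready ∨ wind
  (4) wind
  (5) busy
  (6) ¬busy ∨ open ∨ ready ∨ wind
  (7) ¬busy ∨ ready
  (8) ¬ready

Case wind = True:
  (busy) forces busy = True.
  (¬busy ∨ ready) forces ready = True.
  Clause (¬ready) is falsified — contradiction.
Case wind = False:
  Clause (wind) is falsified — contradiction.
Both cases fail, so the formula is unsatisfiable.

The formula is unsatisfiable.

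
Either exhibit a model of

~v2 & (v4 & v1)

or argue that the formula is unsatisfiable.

v1: True, v2: False, v4: True

  ~v2 = True
  v4 & v1 = True
Both conjuncts True, so the formula holds.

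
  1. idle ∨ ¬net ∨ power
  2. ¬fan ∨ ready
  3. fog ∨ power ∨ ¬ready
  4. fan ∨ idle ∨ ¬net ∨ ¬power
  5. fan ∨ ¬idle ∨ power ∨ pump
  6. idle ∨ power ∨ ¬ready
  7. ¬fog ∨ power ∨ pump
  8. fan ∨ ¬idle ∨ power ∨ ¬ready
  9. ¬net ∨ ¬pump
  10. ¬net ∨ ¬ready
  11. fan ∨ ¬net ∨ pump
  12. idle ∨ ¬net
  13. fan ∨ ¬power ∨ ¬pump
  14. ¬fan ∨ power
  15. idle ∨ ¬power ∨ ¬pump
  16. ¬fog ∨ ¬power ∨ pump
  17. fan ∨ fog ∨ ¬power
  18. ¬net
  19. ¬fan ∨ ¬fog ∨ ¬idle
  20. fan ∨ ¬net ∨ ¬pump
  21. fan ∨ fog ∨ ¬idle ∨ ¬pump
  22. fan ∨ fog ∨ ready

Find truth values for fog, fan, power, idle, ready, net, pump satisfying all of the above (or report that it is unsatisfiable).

Unit clause (¬net) forces net = False.
Set fog = False.
Try fan = False:
  (fan ∨ fog ∨ ¬power) forces power = False.
  (fog ∨ power ∨ ¬ready) forces ready = False.
  clause (fan ∨ fog ∨ ready) is falsified — backtrack.
So fan = True.
  then (¬fan ∨ ready) forces ready = True.
  then (fog ∨ power ∨ ¬ready) forces power = True.
Set idle = False.
  then (idle ∨ ¬power ∨ ¬pump) forces pump = False.
All clauses satisfied.

fog: False; fan: True; power: True; idle: False; ready: True; net: False; pump: False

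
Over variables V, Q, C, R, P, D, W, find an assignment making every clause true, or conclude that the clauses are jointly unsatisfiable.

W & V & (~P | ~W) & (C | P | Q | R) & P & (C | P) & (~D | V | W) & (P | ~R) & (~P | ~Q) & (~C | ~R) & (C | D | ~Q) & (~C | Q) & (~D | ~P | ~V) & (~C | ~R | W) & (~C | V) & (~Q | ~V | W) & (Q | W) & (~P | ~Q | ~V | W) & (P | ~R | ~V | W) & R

Unsatisfiable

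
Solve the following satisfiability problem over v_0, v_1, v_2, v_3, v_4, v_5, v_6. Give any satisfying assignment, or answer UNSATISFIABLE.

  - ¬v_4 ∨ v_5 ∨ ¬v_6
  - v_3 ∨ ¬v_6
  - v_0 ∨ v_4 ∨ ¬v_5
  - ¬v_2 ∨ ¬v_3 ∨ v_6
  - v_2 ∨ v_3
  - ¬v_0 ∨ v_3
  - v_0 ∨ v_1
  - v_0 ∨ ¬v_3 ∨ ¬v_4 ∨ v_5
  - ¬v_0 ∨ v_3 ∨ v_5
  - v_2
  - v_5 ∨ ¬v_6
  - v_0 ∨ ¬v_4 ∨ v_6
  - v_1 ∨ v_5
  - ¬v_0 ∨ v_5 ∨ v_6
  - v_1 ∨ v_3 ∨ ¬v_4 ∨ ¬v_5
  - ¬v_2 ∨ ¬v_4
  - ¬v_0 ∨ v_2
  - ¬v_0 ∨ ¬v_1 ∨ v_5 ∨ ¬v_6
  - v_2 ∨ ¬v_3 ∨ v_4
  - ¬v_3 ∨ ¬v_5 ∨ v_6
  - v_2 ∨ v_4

v_0=T, v_1=T, v_2=T, v_3=T, v_4=F, v_5=T, v_6=T

Unit clause (v_2) forces v_2 = True.
In (¬v_2 ∨ ¬v_4) only ¬v_4 is left, so v_4 = False.
Set v_0 = True.
  then (¬v_0 ∨ v_3) forces v_3 = True.
  then (¬v_2 ∨ ¬v_3 ∨ v_6) forces v_6 = True.
  then (v_5 ∨ ¬v_6) forces v_5 = True.
Set v_1 = True.
All clauses satisfied.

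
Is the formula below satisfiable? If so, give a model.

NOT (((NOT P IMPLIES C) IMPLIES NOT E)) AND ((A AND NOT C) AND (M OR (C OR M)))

E: True; M: True; C: False; P: True; A: True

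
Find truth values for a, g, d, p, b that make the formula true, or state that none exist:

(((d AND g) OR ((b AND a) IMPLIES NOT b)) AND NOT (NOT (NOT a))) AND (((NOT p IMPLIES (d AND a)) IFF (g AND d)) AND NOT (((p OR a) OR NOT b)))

a = False; g = False; d = True; p = False; b = True

  ((d AND g) OR ((b AND a) IMPLIES NOT b)) AND NOT (NOT (NOT a)) = True
    (d AND g) OR ((b AND a) IMPLIES NOT b) = True
      d AND g = False
      (b AND a) IMPLIES NOT b = True
        b AND a = False
        NOT b = False
    NOT (NOT (NOT a)) = True
      NOT (NOT a) = False
        NOT a = True
  ((NOT p IMPLIES (d AND a)) IFF (g AND d)) AND NOT (((p OR a) OR NOT b)) = True
    (NOT p IMPLIES (d AND a)) IFF (g AND d) = True
      NOT p IMPLIES (d AND a) = False
        NOT p = True
        d AND a = False
      g AND d = False
    NOT (((p OR a) OR NOT b)) = True
      (p OR a) OR NOT b = False
        p OR a = False
        NOT b = False
Both conjuncts True, so the formula holds.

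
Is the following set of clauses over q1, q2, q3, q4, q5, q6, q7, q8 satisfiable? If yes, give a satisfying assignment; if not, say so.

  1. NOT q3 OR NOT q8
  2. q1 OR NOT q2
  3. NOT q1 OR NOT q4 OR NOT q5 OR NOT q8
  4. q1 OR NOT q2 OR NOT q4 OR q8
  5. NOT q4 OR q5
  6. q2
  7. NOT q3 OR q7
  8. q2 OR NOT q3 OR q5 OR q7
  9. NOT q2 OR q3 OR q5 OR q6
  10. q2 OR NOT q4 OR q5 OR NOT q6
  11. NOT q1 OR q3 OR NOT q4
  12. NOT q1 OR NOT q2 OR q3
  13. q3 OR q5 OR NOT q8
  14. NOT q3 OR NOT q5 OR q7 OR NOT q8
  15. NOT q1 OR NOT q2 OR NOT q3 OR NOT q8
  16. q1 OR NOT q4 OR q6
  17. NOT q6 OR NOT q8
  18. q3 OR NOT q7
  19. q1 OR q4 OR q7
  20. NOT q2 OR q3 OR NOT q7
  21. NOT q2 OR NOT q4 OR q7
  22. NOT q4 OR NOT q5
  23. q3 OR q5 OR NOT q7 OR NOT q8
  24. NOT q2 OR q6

q1 = True, q2 = True, q3 = True, q4 = False, q5 = False, q6 = True, q7 = True, q8 = False

Unit clause (q2) forces q2 = True.
In (NOT q2 OR q6) only q6 is left, so q6 = True.
In (q1 OR NOT q2) only q1 is left, so q1 = True.
In (NOT q1 OR NOT q2 OR q3) only q3 is left, so q3 = True.
In (NOT q1 OR NOT q2 OR NOT q3 OR NOT q8) only NOT q8 is left, so q8 = False.
In (NOT q3 OR q7) only q7 is left, so q7 = True.
Try q4 = True:
  (NOT q4 OR q5) forces q5 = True.
  clause (NOT q4 OR NOT q5) is falsified — backtrack.
So q4 = False.
Set q5 = False.
All clauses satisfied.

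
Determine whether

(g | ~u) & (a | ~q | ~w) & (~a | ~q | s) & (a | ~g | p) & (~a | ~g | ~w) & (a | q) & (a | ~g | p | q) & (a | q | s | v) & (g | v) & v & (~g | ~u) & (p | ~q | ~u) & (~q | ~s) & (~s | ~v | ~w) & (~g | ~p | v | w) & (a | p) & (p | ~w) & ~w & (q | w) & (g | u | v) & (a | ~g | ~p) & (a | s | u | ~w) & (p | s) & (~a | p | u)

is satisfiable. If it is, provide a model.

Unit clause (v) forces v = True.
Unit clause (~w) forces w = False.
In (q | w) only q is left, so q = True.
In (~q | ~s) only ~s is left, so s = False.
In (p | s) only p is left, so p = True.
In (~a | ~q | s) only ~a is left, so a = False.
In (a | ~g | ~p) only ~g is left, so g = False.
In (g | ~u) only ~u is left, so u = False.
All clauses satisfied.

a = False, p = True, w = False, g = False, q = True, v = True, u = False, s = False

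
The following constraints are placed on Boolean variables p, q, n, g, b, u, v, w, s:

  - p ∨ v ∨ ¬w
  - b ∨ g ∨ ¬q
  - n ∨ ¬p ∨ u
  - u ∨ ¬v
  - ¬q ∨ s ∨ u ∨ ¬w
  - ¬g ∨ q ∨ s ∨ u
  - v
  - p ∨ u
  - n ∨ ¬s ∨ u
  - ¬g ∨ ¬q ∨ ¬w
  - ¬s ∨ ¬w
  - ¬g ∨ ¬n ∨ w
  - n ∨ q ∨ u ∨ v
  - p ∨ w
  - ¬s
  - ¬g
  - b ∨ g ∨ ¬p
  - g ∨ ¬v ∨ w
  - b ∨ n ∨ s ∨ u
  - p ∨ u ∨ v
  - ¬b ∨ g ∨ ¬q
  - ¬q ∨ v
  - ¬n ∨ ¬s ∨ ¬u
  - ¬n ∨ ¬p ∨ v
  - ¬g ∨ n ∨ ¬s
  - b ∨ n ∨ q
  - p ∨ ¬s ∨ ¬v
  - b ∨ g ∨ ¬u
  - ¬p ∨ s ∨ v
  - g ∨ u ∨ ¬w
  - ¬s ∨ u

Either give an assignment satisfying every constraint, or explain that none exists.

Unit clause (v) forces v = True.
Unit clause (¬s) forces s = False.
Unit clause (¬g) forces g = False.
In (g ∨ ¬v ∨ w) only w is left, so w = True.
In (g ∨ u ∨ ¬w) only u is left, so u = True.
In (b ∨ g ∨ ¬u) only b is left, so b = True.
In (¬b ∨ g ∨ ¬q) only ¬q is left, so q = False.
Set p = True.
Set n = True.
All clauses satisfied.

p = True, q = False, n = True, g = False, b = True, u = True, v = True, w = True, s = False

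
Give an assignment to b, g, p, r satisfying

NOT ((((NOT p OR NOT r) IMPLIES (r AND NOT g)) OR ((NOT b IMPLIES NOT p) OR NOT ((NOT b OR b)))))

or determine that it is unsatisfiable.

b=F, g=F, p=T, r=F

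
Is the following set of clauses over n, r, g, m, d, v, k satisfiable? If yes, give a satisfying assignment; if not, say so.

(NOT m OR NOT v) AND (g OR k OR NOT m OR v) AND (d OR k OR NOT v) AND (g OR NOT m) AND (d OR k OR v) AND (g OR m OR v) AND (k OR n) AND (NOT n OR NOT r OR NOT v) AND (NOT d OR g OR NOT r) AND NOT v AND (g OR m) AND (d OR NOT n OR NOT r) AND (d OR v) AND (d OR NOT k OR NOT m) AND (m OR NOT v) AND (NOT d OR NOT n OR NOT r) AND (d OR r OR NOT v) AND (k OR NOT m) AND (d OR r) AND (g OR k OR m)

Unit clause (NOT v) forces v = False.
In (d OR v) only d is left, so d = True.
Set n = False.
  then (k OR n) forces k = True.
Set r = False.
Try g = False:
  (g OR NOT m) forces m = False.
  clause (g OR m OR v) is falsified — backtrack.
So g = True.
Set m = True.
All clauses satisfied.

n=F; r=F; g=T; m=T; d=T; v=F; k=T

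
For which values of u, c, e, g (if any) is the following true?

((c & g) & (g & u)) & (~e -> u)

u = True, c = True, e = False, g = True

  (c & g) & (g & u) = True
    c & g = True
    g & u = True
  ~e -> u = True
    ~e = True
Both conjuncts True, so the formula holds.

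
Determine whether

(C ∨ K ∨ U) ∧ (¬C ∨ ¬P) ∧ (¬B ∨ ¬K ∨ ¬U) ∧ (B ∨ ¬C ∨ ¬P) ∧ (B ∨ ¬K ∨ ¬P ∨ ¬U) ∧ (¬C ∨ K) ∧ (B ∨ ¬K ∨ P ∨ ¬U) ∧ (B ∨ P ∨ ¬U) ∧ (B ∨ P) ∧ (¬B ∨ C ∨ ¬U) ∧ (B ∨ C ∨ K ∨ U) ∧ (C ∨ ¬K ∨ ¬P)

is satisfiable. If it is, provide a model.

P=T, B=F, U=T, K=F, C=F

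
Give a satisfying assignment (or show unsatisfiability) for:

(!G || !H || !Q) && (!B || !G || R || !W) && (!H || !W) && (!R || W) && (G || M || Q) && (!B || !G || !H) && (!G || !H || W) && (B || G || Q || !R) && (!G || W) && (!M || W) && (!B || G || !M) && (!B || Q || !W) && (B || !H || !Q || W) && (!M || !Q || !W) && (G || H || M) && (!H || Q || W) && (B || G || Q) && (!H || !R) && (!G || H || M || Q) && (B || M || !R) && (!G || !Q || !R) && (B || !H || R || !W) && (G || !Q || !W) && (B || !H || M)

Set M = True.
  then (!M || W) forces W = True.
  then (!M || !Q || !W) forces Q = False.
  then (!H || !W) forces H = False.
  then (!B || Q || !W) forces B = False.
  then (B || G || Q) forces G = True.
Set R = False.
All clauses satisfied.

M = True, H = False, G = True, B = False, R = False, W = True, Q = False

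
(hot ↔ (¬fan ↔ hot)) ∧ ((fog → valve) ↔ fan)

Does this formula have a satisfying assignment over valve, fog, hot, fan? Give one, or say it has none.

valve = False, fog = True, hot = False, fan = False

  hot ↔ (¬fan ↔ hot) = True
    ¬fan ↔ hot = False
      ¬fan = True
  (fog → valve) ↔ fan = True
    fog → valve = False
Both conjuncts True, so the formula holds.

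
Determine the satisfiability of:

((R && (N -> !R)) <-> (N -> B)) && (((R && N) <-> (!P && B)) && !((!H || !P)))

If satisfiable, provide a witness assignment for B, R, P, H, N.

B: True, R: True, P: True, H: True, N: False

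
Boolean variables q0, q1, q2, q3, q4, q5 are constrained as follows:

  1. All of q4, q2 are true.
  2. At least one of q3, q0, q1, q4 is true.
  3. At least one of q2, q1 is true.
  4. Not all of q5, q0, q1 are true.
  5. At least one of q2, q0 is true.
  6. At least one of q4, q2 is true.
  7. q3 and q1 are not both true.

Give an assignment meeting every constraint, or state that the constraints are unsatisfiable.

q0 = True, q1 = False, q2 = True, q3 = True, q4 = True, q5 = True

  (1) {q4, q2}: all 2 true ✓
  (2) {q3, q0, q1, q4}: 3 true — at least one ✓
  (3) {q2, q1}: 1 true — at least one ✓
  (4) {q5, q0, q1}: 2/3 true — not all ✓
  (5) {q2, q0}: 2 true — at least one ✓
  (6) {q4, q2}: 2 true — at least one ✓
  (7) q3=T, q1=F — not both ✓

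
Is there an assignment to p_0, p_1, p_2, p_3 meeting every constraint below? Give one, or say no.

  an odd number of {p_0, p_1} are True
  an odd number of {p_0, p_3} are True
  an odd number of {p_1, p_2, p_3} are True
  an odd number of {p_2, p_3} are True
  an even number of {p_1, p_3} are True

p_0: True, p_1: False, p_2: True, p_3: False

{p_0, p_1}: 1 true → odd ✓
{p_0, p_3}: 1 true → odd ✓
{p_1, p_2, p_3}: 1 true → odd ✓
{p_2, p_3}: 1 true → odd ✓
{p_1, p_3}: 0 true → even ✓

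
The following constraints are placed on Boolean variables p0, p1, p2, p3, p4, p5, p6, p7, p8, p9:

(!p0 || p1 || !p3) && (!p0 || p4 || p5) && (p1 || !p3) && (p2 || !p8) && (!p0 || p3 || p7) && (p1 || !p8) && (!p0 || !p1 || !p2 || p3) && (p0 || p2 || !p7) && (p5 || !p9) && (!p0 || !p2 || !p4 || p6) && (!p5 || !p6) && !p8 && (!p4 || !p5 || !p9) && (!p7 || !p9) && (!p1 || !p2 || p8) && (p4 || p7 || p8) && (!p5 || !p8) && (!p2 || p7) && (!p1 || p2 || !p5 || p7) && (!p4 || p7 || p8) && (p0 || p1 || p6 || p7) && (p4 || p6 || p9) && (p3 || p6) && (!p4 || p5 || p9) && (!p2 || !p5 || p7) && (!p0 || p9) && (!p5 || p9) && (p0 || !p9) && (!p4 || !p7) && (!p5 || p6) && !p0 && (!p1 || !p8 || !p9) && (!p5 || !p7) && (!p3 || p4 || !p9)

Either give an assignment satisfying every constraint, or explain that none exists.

Unit clause (!p8) forces p8 = False.
Unit clause (!p0) forces p0 = False.
In (p0 || !p9) only !p9 is left, so p9 = False.
In (!p5 || p9) only !p5 is left, so p5 = False.
In (!p4 || p5 || p9) only !p4 is left, so p4 = False.
In (p4 || p7 || p8) only p7 is left, so p7 = True.
In (p4 || p6 || p9) only p6 is left, so p6 = True.
In (p0 || p2 || !p7) only p2 is left, so p2 = True.
In (!p1 || !p2 || p8) only !p1 is left, so p1 = False.
In (p1 || !p3) only !p3 is left, so p3 = False.
All clauses satisfied.

p0=F; p1=F; p2=T; p3=F; p4=F; p5=F; p6=T; p7=T; p8=F; p9=F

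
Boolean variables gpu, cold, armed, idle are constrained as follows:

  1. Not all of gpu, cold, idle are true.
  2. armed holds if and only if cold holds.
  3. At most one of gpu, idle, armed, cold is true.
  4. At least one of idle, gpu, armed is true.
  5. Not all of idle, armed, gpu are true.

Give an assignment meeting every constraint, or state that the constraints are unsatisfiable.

gpu: False, cold: False, armed: False, idle: True

  (1) {gpu, cold, idle}: 1/3 true — not all ✓
  (2) armed=F, cold=F — same ✓
  (3) {gpu, idle, armed, cold}: 1 true — at most one ✓
  (4) {idle, gpu, armed}: 1 true — at least one ✓
  (5) {idle, armed, gpu}: 1/3 true — not all ✓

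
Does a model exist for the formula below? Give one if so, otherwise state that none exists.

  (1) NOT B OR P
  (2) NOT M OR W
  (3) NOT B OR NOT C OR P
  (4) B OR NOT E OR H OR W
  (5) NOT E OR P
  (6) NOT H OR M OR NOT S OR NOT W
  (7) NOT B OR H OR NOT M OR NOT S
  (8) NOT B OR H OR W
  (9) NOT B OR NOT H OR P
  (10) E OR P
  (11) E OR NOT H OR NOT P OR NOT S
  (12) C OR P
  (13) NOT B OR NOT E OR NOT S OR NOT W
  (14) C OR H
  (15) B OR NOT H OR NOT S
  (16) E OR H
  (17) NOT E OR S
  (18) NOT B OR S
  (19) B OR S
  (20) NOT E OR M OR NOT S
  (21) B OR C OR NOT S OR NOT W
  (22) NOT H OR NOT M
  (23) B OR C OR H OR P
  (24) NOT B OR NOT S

E = True, B = False, M = True, H = False, P = True, S = True, W = True, C = True

Try E = False:
  (E OR P) forces P = True.
  (E OR H) forces H = True.
  (E OR NOT H OR NOT P OR NOT S) forces S = False.
  (NOT B OR S) forces B = False.
  clause (B OR S) is falsified — backtrack.
So E = True.
  then (NOT E OR P) forces P = True.
  then (NOT E OR S) forces S = True.
  then (NOT E OR M OR NOT S) forces M = True.
  then (NOT H OR NOT M) forces H = False.
  then (NOT B OR NOT S) forces B = False.
  then (NOT M OR W) forces W = True.
  then (C OR H) forces C = True.
All clauses satisfied.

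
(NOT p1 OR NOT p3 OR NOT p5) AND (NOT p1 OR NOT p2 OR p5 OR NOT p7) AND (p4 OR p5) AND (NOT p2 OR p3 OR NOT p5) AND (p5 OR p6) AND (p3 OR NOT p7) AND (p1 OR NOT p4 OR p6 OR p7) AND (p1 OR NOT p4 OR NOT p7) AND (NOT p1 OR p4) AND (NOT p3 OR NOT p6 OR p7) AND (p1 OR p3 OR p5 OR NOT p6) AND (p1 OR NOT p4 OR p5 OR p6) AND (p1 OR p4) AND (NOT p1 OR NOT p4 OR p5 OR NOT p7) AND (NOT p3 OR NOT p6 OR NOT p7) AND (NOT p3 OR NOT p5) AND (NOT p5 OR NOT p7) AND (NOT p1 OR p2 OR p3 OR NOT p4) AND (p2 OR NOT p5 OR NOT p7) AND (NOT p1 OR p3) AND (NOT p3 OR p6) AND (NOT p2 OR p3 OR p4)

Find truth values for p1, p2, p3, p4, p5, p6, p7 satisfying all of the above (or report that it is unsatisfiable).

p1 = False; p2 = False; p3 = False; p4 = True; p5 = True; p6 = True; p7 = False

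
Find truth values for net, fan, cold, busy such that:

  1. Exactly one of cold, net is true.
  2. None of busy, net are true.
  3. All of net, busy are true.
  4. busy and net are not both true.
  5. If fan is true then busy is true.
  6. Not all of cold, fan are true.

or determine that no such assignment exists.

Unsatisfiable — no assignment works.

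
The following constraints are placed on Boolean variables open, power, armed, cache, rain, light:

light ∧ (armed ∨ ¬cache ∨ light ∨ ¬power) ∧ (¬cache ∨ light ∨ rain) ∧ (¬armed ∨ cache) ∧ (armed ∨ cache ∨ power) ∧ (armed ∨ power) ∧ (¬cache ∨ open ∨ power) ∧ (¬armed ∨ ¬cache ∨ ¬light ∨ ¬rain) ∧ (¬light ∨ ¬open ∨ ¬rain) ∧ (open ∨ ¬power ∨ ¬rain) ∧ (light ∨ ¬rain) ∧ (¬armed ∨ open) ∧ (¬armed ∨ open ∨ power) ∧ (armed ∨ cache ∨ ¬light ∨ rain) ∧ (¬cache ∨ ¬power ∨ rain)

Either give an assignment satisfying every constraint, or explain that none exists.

open: True; power: False; armed: True; cache: True; rain: False; light: True

Unit clause (light) forces light = True.
Try open = False:
  (¬armed ∨ open) forces armed = False.
  (armed ∨ power) forces power = True.
  (open ∨ ¬power ∨ ¬rain) forces rain = False.
  (armed ∨ cache ∨ ¬light ∨ rain) forces cache = True.
  clause (¬cache ∨ ¬power ∨ rain) is falsified — backtrack.
So open = True.
  then (¬light ∨ ¬open ∨ ¬rain) forces rain = False.
Try power = True:
  (¬cache ∨ ¬power ∨ rain) forces cache = False.
  (¬armed ∨ cache) forces armed = False.
  clause (armed ∨ cache ∨ ¬light ∨ rain) is falsified — backtrack.
So power = False.
  then (armed ∨ power) forces armed = True.
  then (¬armed ∨ cache) forces cache = True.
All clauses satisfied.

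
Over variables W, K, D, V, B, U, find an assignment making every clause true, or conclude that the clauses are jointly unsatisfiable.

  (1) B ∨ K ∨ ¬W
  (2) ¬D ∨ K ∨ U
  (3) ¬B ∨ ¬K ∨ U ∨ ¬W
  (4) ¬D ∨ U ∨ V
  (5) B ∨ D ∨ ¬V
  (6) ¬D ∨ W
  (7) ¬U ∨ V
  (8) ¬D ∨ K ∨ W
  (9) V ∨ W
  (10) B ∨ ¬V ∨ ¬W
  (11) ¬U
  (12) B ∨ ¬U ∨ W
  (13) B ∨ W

W = True, K = False, D = False, V = False, B = True, U = False

Unit clause (¬U) forces U = False.
Set W = True.
Set K = False.
  then (B ∨ K ∨ ¬W) forces B = True.
  then (¬D ∨ K ∨ U) forces D = False.
Set V = False.
All clauses satisfied.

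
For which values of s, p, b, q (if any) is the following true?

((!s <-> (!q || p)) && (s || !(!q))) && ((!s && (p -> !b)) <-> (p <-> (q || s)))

s=T, p=F, b=T, q=T

  (!s <-> (!q || p)) && (s || !(!q)) = True
    !s <-> (!q || p) = True
      !s = False
      !q || p = False
        !q = False
    s || !(!q) = True
      !(!q) = True
        !q = False
  (!s && (p -> !b)) <-> (p <-> (q || s)) = True
    !s && (p -> !b) = False
      !s = False
      p -> !b = True
        !b = False
    p <-> (q || s) = False
      q || s = True
Both conjuncts True, so the formula holds.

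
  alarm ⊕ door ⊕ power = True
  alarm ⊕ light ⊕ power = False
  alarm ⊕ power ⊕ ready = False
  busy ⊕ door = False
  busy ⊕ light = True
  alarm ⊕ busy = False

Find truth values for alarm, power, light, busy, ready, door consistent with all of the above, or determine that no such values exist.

alarm = True, power = True, light = False, busy = True, ready = False, door = True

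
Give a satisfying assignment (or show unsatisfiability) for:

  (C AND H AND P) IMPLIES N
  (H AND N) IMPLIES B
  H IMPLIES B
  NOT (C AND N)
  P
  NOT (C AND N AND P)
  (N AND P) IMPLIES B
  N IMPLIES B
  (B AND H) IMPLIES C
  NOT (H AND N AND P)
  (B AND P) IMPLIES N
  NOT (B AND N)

B = False, H = False, N = False, C = True, P = True

Unit clause (P) forces P = True.
Try B = True:
  (NOT B OR N OR NOT P) forces N = True.
  clause (NOT B OR NOT N) is falsified — backtrack.
So B = False.
  then (B OR NOT N OR NOT P) forces N = False.
  then (B OR NOT H) forces H = False.
Set C = True.
All clauses satisfied.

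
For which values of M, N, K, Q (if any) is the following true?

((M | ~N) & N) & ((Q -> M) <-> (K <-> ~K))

Case N = True: the formula simplifies to M & ((Q -> M) <-> (K <-> ~K)).
  M = True: simplifies to K <-> ~K.
    K = True: this becomes True <-> ~True = False.
    K = False: this becomes False <-> ~False = False.
  M = False: the conjunct M is False.
Case N = False: the conjunct N is False.
Both cases fail — unsatisfiable.

Unsatisfiable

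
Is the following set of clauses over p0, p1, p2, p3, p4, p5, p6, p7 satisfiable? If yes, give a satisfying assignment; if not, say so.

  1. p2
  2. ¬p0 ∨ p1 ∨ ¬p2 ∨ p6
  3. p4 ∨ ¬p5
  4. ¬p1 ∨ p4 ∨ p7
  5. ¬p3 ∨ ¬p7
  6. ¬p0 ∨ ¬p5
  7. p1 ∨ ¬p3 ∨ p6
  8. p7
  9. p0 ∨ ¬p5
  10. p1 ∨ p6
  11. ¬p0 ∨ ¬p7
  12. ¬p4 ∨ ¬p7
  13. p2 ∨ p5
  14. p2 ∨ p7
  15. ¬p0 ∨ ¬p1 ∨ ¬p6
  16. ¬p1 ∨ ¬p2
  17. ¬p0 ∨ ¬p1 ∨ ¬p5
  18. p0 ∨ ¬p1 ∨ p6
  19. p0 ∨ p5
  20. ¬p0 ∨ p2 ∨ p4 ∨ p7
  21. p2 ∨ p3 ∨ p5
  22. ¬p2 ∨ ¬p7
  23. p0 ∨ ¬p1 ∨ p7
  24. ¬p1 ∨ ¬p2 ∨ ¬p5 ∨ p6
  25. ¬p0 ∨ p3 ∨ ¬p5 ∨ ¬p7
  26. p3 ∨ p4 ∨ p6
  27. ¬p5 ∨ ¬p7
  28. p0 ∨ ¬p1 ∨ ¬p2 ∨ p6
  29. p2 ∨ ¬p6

No satisfying assignment exists.

Case p2 = True:
  (p7) forces p7 = True.
  Clause (¬p2 ∨ ¬p7) is falsified — contradiction.
Case p2 = False:
  Clause (p2) is falsified — contradiction.
Both cases fail, so the formula is unsatisfiable.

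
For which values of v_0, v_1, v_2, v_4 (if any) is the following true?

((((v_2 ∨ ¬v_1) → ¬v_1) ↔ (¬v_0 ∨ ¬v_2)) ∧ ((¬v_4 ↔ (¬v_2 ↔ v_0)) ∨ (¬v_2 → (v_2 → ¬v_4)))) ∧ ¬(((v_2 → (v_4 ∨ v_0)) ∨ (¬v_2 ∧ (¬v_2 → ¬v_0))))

v_0: False; v_1: False; v_2: True; v_4: False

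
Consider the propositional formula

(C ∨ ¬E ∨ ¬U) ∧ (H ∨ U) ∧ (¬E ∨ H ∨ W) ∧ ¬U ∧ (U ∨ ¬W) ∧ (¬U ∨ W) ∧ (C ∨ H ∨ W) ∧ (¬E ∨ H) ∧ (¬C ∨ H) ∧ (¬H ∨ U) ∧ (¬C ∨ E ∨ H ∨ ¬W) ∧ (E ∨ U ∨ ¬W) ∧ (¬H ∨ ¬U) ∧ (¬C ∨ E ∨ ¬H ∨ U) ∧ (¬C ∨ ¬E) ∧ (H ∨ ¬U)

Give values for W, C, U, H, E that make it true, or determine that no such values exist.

Case U = True:
  Clause (¬U) is falsified — contradiction.
Case U = False:
  (H ∨ U) forces H = True.
  Clause (¬H ∨ U) is falsified — contradiction.
Both cases fail, so the formula is unsatisfiable.

The formula is unsatisfiable.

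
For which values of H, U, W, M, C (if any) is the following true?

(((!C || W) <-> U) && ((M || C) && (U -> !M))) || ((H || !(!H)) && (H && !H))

H = True, U = False, W = False, M = True, C = True

  (((!C || W) <-> U) && ((M || C) && (U -> !M))) || ((H || !(!H)) && (H && !H)) = True
    ((!C || W) <-> U) && ((M || C) && (U -> !M)) = True
      (!C || W) <-> U = True
        !C || W = False
          !C = False
      (M || C) && (U -> !M) = True
        M || C = True
        U -> !M = True
          !M = False
    (H || !(!H)) && (H && !H) = False
      H || !(!H) = True
        !(!H) = True
          !H = False
      H && !H = False
        !H = False
The formula evaluates to True.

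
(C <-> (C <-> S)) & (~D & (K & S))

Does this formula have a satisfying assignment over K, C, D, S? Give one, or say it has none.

K = True, C = False, D = False, S = True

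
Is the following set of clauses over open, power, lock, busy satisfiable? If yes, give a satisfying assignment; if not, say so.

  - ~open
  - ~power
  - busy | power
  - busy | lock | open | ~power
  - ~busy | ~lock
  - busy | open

Unit clause (~open) forces open = False.
Unit clause (~power) forces power = False.
In (busy | power) only busy is left, so busy = True.
In (~busy | ~lock) only ~lock is left, so lock = False.
Check each clause:
  (~open): ~open holds.
  (~power): ~power holds.
  (busy | power): busy holds.
  (busy | lock | open | ~power): busy holds.
  (~busy | ~lock): ~lock holds.
  (busy | open): busy holds.
All clauses satisfied.

open = False; power = False; lock = False; busy = True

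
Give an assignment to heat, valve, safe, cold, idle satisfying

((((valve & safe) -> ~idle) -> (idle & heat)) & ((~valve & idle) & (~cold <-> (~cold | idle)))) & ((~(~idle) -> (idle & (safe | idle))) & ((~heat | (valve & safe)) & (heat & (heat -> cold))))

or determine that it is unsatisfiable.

Unsatisfiable

Case idle = True: the formula simplifies to ((~((valve & safe)) -> heat) & (~valve & ~cold)) & ((~heat | (valve & safe)) & (heat & (heat -> cold))).
  heat = True: simplifies to (~valve & ~cold) & ((valve & safe) & cold).
    valve = True: the conjunct ~valve is False.
    valve = False: the conjunct valve is False.
  heat = False: the conjunct heat is False.
Case idle = False: the conjunct ((valve & safe) -> ~idle) -> (idle & heat) becomes ((valve & safe) -> True) -> (False & heat) = False.
Both cases fail — unsatisfiable.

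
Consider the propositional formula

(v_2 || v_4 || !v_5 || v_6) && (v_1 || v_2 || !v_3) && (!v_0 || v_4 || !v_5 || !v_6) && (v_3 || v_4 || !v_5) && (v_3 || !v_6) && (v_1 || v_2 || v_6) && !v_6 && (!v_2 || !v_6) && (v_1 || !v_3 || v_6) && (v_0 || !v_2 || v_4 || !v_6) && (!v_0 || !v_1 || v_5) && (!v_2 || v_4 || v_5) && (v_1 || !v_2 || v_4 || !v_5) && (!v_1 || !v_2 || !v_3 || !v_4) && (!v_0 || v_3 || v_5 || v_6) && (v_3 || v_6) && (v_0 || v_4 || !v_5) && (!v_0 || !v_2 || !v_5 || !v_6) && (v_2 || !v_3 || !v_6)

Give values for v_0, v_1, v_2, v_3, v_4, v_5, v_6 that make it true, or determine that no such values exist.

Unit clause (!v_6) forces v_6 = False.
In (v_3 || v_6) only v_3 is left, so v_3 = True.
In (v_1 || !v_3 || v_6) only v_1 is left, so v_1 = True.
Set v_0 = False.
Set v_2 = False.
Set v_4 = False.
  then (v_2 || v_4 || !v_5 || v_6) forces v_5 = False.
All clauses satisfied.

v_0 = False; v_1 = True; v_2 = False; v_3 = True; v_4 = False; v_5 = False; v_6 = False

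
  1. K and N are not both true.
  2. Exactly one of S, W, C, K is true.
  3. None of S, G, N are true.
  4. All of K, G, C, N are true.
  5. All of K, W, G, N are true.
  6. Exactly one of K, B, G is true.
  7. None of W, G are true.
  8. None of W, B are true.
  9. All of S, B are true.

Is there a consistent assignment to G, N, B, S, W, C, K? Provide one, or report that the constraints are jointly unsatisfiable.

Unsatisfiable — no assignment works.

Case G = True:
  Constraint (3) is violated (G=T) — contradiction.
Case G = False:
  Constraint (4) is violated (G=F) — contradiction.
Both cases fail — unsatisfiable.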